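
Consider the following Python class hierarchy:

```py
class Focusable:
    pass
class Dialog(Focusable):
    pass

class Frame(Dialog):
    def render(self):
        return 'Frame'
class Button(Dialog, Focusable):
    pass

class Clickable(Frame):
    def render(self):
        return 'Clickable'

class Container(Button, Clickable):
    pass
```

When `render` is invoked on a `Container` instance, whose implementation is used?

L[Container] = Container + merge(L[Button], L[Clickable], [Button Clickable])
  take Button:  [Button Dialog Focusable object] + [Clickable Frame Dialog Focusable object] + [Button Clickable]
  take Clickable:  [Dialog Focusable object] + [Clickable Frame Dialog Focusable object] + [Clickable]
  take Frame:  [Dialog Focusable object] + [Frame Dialog Focusable object]
  take Dialog:  [Dialog Focusable object] + [Dialog Focusable object]
  take Focusable:  [Focusable object] + [Focusable object]
  take object:  [object] + [object]
MRO: Container Button Clickable Frame Dialog Focusable object
render is defined in: Clickable, Frame. First along the MRO is Clickable.

Clickable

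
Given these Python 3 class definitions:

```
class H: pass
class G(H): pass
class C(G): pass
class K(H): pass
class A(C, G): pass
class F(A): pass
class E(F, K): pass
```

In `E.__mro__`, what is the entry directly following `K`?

H

L[E] = E + merge(L[F], L[K], [F K])
  take F:  [F A C G H object] + [K H object] + [F K]
  take A:  [A C G H object] + [K H object] + [K]
  take C:  [C G H object] + [K H object] + [K]
  take G:  [G H object] + [K H object] + [K]
  take K:  [H object] + [K H object] + [K]
  take H:  [H object] + [H object]
  take object:  [object] + [object]
MRO: E F A C G K H object
K is at position 5; next is H.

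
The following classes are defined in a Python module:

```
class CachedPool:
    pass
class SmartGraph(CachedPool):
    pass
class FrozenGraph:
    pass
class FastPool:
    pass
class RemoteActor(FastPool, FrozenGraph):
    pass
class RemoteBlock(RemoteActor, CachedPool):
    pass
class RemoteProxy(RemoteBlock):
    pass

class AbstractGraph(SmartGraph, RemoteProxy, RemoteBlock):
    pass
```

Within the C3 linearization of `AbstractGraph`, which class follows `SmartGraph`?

RemoteProxy

L[AbstractGraph] = AbstractGraph + merge(L[SmartGraph], L[RemoteProxy], L[RemoteBlock], [SmartGraph RemoteProxy RemoteBlock])
  take SmartGraph:  [SmartGraph CachedPool object] + [RemoteProxy RemoteBlock RemoteActor FastPool FrozenGraph CachedPool object] + [RemoteBlock RemoteActor FastPool FrozenGraph CachedPool object] + [SmartGraph RemoteProxy RemoteBlock]
  take RemoteProxy:  [CachedPool object] + [RemoteProxy RemoteBlock RemoteActor FastPool FrozenGraph CachedPool object] + [RemoteBlock RemoteActor FastPool FrozenGraph CachedPool object] + [RemoteProxy RemoteBlock]
  take RemoteBlock:  [CachedPool object] + [RemoteBlock RemoteActor FastPool FrozenGraph CachedPool object] + [RemoteBlock RemoteActor FastPool FrozenGraph CachedPool object] + [RemoteBlock]
  take RemoteActor:  [CachedPool object] + [RemoteActor FastPool FrozenGraph CachedPool object] + [RemoteActor FastPool FrozenGraph CachedPool object]
  take FastPool:  [CachedPool object] + [FastPool FrozenGraph CachedPool object] + [FastPool FrozenGraph CachedPool object]
  take FrozenGraph:  [CachedPool object] + [FrozenGraph CachedPool object] + [FrozenGraph CachedPool object]
  take CachedPool:  [CachedPool object] + [CachedPool object] + [CachedPool object]
  take object:  [object] + [object] + [object]
MRO: AbstractGraph SmartGraph RemoteProxy RemoteBlock RemoteActor FastPool FrozenGraph CachedPool object
SmartGraph is at position 1; next is RemoteProxy.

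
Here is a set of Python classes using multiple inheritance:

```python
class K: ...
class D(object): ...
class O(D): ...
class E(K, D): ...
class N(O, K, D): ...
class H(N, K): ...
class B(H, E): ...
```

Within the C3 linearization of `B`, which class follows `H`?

L[B] = B + merge(L[H], L[E], [H E])
  take H:  [H N O K D object] + [E K D object] + [H E]
  take N:  [N O K D object] + [E K D object] + [E]
  take O:  [O K D object] + [E K D object] + [E]
  take E:  [K D object] + [E K D object] + [E]
  take K:  [K D object] + [K D object]
  take D:  [D object] + [D object]
  take object:  [object] + [object]
MRO: B H N O E K D object
H is at position 1; next is N.

N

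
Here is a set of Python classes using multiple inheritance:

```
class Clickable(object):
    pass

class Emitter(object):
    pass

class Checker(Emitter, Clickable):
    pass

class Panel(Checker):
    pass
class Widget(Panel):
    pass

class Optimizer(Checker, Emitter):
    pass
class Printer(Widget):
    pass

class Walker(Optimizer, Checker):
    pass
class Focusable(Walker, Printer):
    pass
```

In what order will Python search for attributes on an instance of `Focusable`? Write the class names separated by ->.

L[Focusable] = Focusable + merge(L[Walker], L[Printer], [Walker Printer])
  take Walker:  [Walker Optimizer Checker Emitter Clickable object] + [Printer Widget Panel Checker Emitter Clickable object] + [Walker Printer]
  take Optimizer:  [Optimizer Checker Emitter Clickable object] + [Printer Widget Panel Checker Emitter Clickable object] + [Printer]
  take Printer:  [Checker Emitter Clickable object] + [Printer Widget Panel Checker Emitter Clickable object] + [Printer]
  take Widget:  [Checker Emitter Clickable object] + [Widget Panel Checker Emitter Clickable object]
  take Panel:  [Checker Emitter Clickable object] + [Panel Checker Emitter Clickable object]
  take Checker:  [Checker Emitter Clickable object] + [Checker Emitter Clickable object]
  take Emitter:  [Emitter Clickable object] + [Emitter Clickable object]
  take Clickable:  [Clickable object] + [Clickable object]
  take object:  [object] + [object]

Focusable -> Walker -> Optimizer -> Printer -> Widget -> Panel -> Checker -> Emitter -> Clickable -> object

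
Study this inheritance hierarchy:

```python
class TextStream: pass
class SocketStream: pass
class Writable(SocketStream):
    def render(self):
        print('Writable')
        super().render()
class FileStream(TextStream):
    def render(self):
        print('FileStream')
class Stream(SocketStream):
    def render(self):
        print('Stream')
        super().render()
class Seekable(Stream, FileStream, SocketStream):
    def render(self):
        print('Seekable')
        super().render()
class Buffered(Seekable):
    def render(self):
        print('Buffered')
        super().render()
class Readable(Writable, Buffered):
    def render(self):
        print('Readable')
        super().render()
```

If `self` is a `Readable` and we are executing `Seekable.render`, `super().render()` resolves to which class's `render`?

L[Readable] = Readable + merge(L[Writable], L[Buffered], [Writable Buffered])
  take Writable:  [Writable SocketStream object] + [Buffered Seekable Stream FileStream SocketStream TextStream object] + [Writable Buffered]
  take Buffered:  [SocketStream object] + [Buffered Seekable Stream FileStream SocketStream TextStream object] + [Buffered]
  take Seekable:  [SocketStream object] + [Seekable Stream FileStream SocketStream TextStream object]
  take Stream:  [SocketStream object] + [Stream FileStream SocketStream TextStream object]
  take FileStream:  [SocketStream object] + [FileStream SocketStream TextStream object]
  take SocketStream:  [SocketStream object] + [SocketStream TextStream object]
  take TextStream:  [object] + [TextStream object]
  take object:  [object] + [object]
MRO: Readable Writable Buffered Seekable Stream FileStream SocketStream TextStream object
super() in Seekable.render on a Readable instance goes to the class after Seekable in Readable's MRO: Stream.

Stream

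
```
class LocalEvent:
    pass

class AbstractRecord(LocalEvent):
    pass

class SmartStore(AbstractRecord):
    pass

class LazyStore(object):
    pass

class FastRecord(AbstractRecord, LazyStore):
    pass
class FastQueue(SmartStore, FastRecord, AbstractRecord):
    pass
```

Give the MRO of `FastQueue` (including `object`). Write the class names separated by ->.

FastQueue -> SmartStore -> FastRecord -> AbstractRecord -> LocalEvent -> LazyStore -> object

L[FastQueue] = FastQueue + merge(L[SmartStore], L[FastRecord], L[AbstractRecord], [SmartStore FastRecord AbstractRecord])
  take SmartStore:  [SmartStore AbstractRecord LocalEvent object] + [FastRecord AbstractRecord LocalEvent LazyStore object] + [AbstractRecord LocalEvent object] + [SmartStore FastRecord AbstractRecord]
  take FastRecord:  [AbstractRecord LocalEvent object] + [FastRecord AbstractRecord LocalEvent LazyStore object] + [AbstractRecord LocalEvent object] + [FastRecord AbstractRecord]
  take AbstractRecord:  [AbstractRecord LocalEvent object] + [AbstractRecord LocalEvent LazyStore object] + [AbstractRecord LocalEvent object] + [AbstractRecord]
  take LocalEvent:  [LocalEvent object] + [LocalEvent LazyStore object] + [LocalEvent object]
  take LazyStore:  [object] + [LazyStore object] + [object]
  take object:  [object] + [object] + [object]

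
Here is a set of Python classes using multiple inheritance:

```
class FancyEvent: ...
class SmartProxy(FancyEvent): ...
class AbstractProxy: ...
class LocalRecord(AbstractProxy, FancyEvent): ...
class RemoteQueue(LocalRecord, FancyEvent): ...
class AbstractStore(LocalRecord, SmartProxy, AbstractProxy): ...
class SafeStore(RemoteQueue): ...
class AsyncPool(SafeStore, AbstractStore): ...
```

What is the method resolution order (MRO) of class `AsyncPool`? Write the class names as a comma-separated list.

AsyncPool, SafeStore, RemoteQueue, AbstractStore, LocalRecord, SmartProxy, AbstractProxy, FancyEvent, object

L[AsyncPool] = AsyncPool + merge(L[SafeStore], L[AbstractStore], [SafeStore AbstractStore])
  take SafeStore:  [SafeStore RemoteQueue LocalRecord AbstractProxy FancyEvent object] + [AbstractStore LocalRecord SmartProxy AbstractProxy FancyEvent object] + [SafeStore AbstractStore]
  take RemoteQueue:  [RemoteQueue LocalRecord AbstractProxy FancyEvent object] + [AbstractStore LocalRecord SmartProxy AbstractProxy FancyEvent object] + [AbstractStore]
  take AbstractStore:  [LocalRecord AbstractProxy FancyEvent object] + [AbstractStore LocalRecord SmartProxy AbstractProxy FancyEvent object] + [AbstractStore]
  take LocalRecord:  [LocalRecord AbstractProxy FancyEvent object] + [LocalRecord SmartProxy AbstractProxy FancyEvent object]
  take SmartProxy:  [AbstractProxy FancyEvent object] + [SmartProxy AbstractProxy FancyEvent object]
  take AbstractProxy:  [AbstractProxy FancyEvent object] + [AbstractProxy FancyEvent object]
  take FancyEvent:  [FancyEvent object] + [FancyEvent object]
  take object:  [object] + [object]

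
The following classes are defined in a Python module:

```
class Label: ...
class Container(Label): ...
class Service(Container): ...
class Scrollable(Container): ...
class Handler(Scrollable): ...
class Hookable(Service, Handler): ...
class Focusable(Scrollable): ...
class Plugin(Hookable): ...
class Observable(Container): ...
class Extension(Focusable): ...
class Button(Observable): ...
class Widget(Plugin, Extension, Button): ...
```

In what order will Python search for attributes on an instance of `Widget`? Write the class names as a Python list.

L[Widget] = Widget + merge(L[Plugin], L[Extension], L[Button], [Plugin Extension Button])
  take Plugin:  [Plugin Hookable Service Handler Scrollable Container Label object] + [Extension Focusable Scrollable Container Label object] + [Button Observable Container Label object] + [Plugin Extension Button]
  take Hookable:  [Hookable Service Handler Scrollable Container Label object] + [Extension Focusable Scrollable Container Label object] + [Button Observable Container Label object] + [Extension Button]
  take Service:  [Service Handler Scrollable Container Label object] + [Extension Focusable Scrollable Container Label object] + [Button Observable Container Label object] + [Extension Button]
  take Handler:  [Handler Scrollable Container Label object] + [Extension Focusable Scrollable Container Label object] + [Button Observable Container Label object] + [Extension Button]
  take Extension:  [Scrollable Container Label object] + [Extension Focusable Scrollable Container Label object] + [Button Observable Container Label object] + [Extension Button]
  take Focusable:  [Scrollable Container Label object] + [Focusable Scrollable Container Label object] + [Button Observable Container Label object] + [Button]
  take Scrollable:  [Scrollable Container Label object] + [Scrollable Container Label object] + [Button Observable Container Label object] + [Button]
  take Button:  [Container Label object] + [Container Label object] + [Button Observable Container Label object] + [Button]
  take Observable:  [Container Label object] + [Container Label object] + [Observable Container Label object]
  take Container:  [Container Label object] + [Container Label object] + [Container Label object]
  take Label:  [Label object] + [Label object] + [Label object]
  take object:  [object] + [object] + [object]

[Widget, Plugin, Hookable, Service, Handler, Extension, Focusable, Scrollable, Button, Observable, Container, Label, object]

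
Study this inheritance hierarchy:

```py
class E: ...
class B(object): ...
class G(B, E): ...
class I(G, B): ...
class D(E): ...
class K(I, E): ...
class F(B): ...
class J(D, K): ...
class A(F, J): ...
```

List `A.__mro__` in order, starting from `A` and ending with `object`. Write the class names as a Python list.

[A, F, J, D, K, I, G, B, E, object]

L[A] = A + merge(L[F], L[J], [F J])
  take F:  [F B object] + [J D K I G B E object] + [F J]
  take J:  [B object] + [J D K I G B E object] + [J]
  take D:  [B object] + [D K I G B E object]
  take K:  [B object] + [K I G B E object]
  take I:  [B object] + [I G B E object]
  take G:  [B object] + [G B E object]
  take B:  [B object] + [B E object]
  take E:  [object] + [E object]
  take object:  [object] + [object]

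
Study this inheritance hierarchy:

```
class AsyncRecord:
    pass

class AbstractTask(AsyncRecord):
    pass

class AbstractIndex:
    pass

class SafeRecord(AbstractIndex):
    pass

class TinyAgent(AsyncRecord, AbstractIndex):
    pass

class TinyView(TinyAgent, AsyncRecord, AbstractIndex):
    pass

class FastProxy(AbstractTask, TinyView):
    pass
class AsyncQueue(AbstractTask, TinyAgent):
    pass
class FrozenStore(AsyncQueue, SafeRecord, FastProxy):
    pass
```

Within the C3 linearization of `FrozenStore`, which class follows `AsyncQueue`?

SafeRecord

L[FrozenStore] = FrozenStore + merge(L[AsyncQueue], L[SafeRecord], L[FastProxy], [AsyncQueue SafeRecord FastProxy])
  take AsyncQueue:  [AsyncQueue AbstractTask TinyAgent AsyncRecord AbstractIndex object] + [SafeRecord AbstractIndex object] + [FastProxy AbstractTask TinyView TinyAgent AsyncRecord AbstractIndex object] + [AsyncQueue SafeRecord FastProxy]
  take SafeRecord:  [AbstractTask TinyAgent AsyncRecord AbstractIndex object] + [SafeRecord AbstractIndex object] + [FastProxy AbstractTask TinyView TinyAgent AsyncRecord AbstractIndex object] + [SafeRecord FastProxy]
  take FastProxy:  [AbstractTask TinyAgent AsyncRecord AbstractIndex object] + [AbstractIndex object] + [FastProxy AbstractTask TinyView TinyAgent AsyncRecord AbstractIndex object] + [FastProxy]
  take AbstractTask:  [AbstractTask TinyAgent AsyncRecord AbstractIndex object] + [AbstractIndex object] + [AbstractTask TinyView TinyAgent AsyncRecord AbstractIndex object]
  take TinyView:  [TinyAgent AsyncRecord AbstractIndex object] + [AbstractIndex object] + [TinyView TinyAgent AsyncRecord AbstractIndex object]
  take TinyAgent:  [TinyAgent AsyncRecord AbstractIndex object] + [AbstractIndex object] + [TinyAgent AsyncRecord AbstractIndex object]
  take AsyncRecord:  [AsyncRecord AbstractIndex object] + [AbstractIndex object] + [AsyncRecord AbstractIndex object]
  take AbstractIndex:  [AbstractIndex object] + [AbstractIndex object] + [AbstractIndex object]
  take object:  [object] + [object] + [object]
MRO: FrozenStore AsyncQueue SafeRecord FastProxy AbstractTask TinyView TinyAgent AsyncRecord AbstractIndex object
AsyncQueue is at position 1; next is SafeRecord.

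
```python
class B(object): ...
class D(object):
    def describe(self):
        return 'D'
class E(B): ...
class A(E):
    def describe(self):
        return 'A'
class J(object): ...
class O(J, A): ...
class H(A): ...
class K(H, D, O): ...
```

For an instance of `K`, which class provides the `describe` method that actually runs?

L[K] = K + merge(L[H], L[D], L[O], [H D O])
  take H:  [H A E B object] + [D object] + [O J A E B object] + [H D O]
  take D:  [A E B object] + [D object] + [O J A E B object] + [D O]
  take O:  [A E B object] + [object] + [O J A E B object] + [O]
  take J:  [A E B object] + [object] + [J A E B object]
  take A:  [A E B object] + [object] + [A E B object]
  take E:  [E B object] + [object] + [E B object]
  take B:  [B object] + [object] + [B object]
  take object:  [object] + [object] + [object]
MRO: K H D O J A E B object
describe is defined in: A, D. First along the MRO is D.

D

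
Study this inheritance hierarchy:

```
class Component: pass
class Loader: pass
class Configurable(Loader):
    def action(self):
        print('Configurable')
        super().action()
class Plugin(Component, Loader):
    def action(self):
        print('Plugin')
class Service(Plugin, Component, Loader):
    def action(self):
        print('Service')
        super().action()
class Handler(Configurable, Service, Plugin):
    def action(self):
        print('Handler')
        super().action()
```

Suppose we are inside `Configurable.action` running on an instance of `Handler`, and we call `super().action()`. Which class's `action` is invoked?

L[Handler] = Handler + merge(L[Configurable], L[Service], L[Plugin], [Configurable Service Plugin])
  take Configurable:  [Configurable Loader object] + [Service Plugin Component Loader object] + [Plugin Component Loader object] + [Configurable Service Plugin]
  take Service:  [Loader object] + [Service Plugin Component Loader object] + [Plugin Component Loader object] + [Service Plugin]
  take Plugin:  [Loader object] + [Plugin Component Loader object] + [Plugin Component Loader object] + [Plugin]
  take Component:  [Loader object] + [Component Loader object] + [Component Loader object]
  take Loader:  [Loader object] + [Loader object] + [Loader object]
  take object:  [object] + [object] + [object]
MRO: Handler Configurable Service Plugin Component Loader object
super() in Configurable.action on a Handler instance goes to the class after Configurable in Handler's MRO: Service.

Service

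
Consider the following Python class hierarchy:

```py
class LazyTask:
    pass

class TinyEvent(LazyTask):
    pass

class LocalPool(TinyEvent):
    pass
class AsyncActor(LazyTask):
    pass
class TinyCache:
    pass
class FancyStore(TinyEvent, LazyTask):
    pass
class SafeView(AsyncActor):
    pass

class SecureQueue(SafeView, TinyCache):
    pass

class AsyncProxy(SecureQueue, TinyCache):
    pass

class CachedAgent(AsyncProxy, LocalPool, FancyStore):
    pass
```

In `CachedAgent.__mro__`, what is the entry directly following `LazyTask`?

L[CachedAgent] = CachedAgent + merge(L[AsyncProxy], L[LocalPool], L[FancyStore], [AsyncProxy LocalPool FancyStore])
  take AsyncProxy:  [AsyncProxy SecureQueue SafeView AsyncActor LazyTask TinyCache object] + [LocalPool TinyEvent LazyTask object] + [FancyStore TinyEvent LazyTask object] + [AsyncProxy LocalPool FancyStore]
  take SecureQueue:  [SecureQueue SafeView AsyncActor LazyTask TinyCache object] + [LocalPool TinyEvent LazyTask object] + [FancyStore TinyEvent LazyTask object] + [LocalPool FancyStore]
  take SafeView:  [SafeView AsyncActor LazyTask TinyCache object] + [LocalPool TinyEvent LazyTask object] + [FancyStore TinyEvent LazyTask object] + [LocalPool FancyStore]
  take AsyncActor:  [AsyncActor LazyTask TinyCache object] + [LocalPool TinyEvent LazyTask object] + [FancyStore TinyEvent LazyTask object] + [LocalPool FancyStore]
  take LocalPool:  [LazyTask TinyCache object] + [LocalPool TinyEvent LazyTask object] + [FancyStore TinyEvent LazyTask object] + [LocalPool FancyStore]
  take FancyStore:  [LazyTask TinyCache object] + [TinyEvent LazyTask object] + [FancyStore TinyEvent LazyTask object] + [FancyStore]
  take TinyEvent:  [LazyTask TinyCache object] + [TinyEvent LazyTask object] + [TinyEvent LazyTask object]
  take LazyTask:  [LazyTask TinyCache object] + [LazyTask object] + [LazyTask object]
  take TinyCache:  [TinyCache object] + [object] + [object]
  take object:  [object] + [object] + [object]
MRO: CachedAgent AsyncProxy SecureQueue SafeView AsyncActor LocalPool FancyStore TinyEvent LazyTask TinyCache object
LazyTask is at position 8; next is TinyCache.

TinyCache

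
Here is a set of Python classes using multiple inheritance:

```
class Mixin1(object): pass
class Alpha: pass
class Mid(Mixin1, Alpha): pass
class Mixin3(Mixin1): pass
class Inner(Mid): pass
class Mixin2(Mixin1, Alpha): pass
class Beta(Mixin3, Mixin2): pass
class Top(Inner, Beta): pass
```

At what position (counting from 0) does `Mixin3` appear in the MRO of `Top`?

4

L[Top] = Top + merge(L[Inner], L[Beta], [Inner Beta])
  take Inner:  [Inner Mid Mixin1 Alpha object] + [Beta Mixin3 Mixin2 Mixin1 Alpha object] + [Inner Beta]
  take Mid:  [Mid Mixin1 Alpha object] + [Beta Mixin3 Mixin2 Mixin1 Alpha object] + [Beta]
  take Beta:  [Mixin1 Alpha object] + [Beta Mixin3 Mixin2 Mixin1 Alpha object] + [Beta]
  take Mixin3:  [Mixin1 Alpha object] + [Mixin3 Mixin2 Mixin1 Alpha object]
  take Mixin2:  [Mixin1 Alpha object] + [Mixin2 Mixin1 Alpha object]
  take Mixin1:  [Mixin1 Alpha object] + [Mixin1 Alpha object]
  take Alpha:  [Alpha object] + [Alpha object]
  take object:  [object] + [object]
MRO: Top Inner Mid Beta Mixin3 Mixin2 Mixin1 Alpha object
Mixin3 sits at index 4.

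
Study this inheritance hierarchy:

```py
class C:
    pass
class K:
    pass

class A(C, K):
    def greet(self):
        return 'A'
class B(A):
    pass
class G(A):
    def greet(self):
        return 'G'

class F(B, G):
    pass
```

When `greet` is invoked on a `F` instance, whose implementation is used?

G

L[F] = F + merge(L[B], L[G], [B G])
  take B:  [B A C K object] + [G A C K object] + [B G]
  take G:  [A C K object] + [G A C K object] + [G]
  take A:  [A C K object] + [A C K object]
  take C:  [C K object] + [C K object]
  take K:  [K object] + [K object]
  take object:  [object] + [object]
MRO: F B G A C K object
greet is defined in: A, G. First along the MRO is G.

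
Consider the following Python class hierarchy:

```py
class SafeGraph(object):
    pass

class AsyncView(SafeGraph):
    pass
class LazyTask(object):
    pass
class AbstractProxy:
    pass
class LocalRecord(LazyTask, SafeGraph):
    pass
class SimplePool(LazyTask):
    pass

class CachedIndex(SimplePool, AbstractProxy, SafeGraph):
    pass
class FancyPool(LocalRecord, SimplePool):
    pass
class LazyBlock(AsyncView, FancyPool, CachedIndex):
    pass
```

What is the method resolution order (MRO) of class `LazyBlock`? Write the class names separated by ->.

L[LazyBlock] = LazyBlock + merge(L[AsyncView], L[FancyPool], L[CachedIndex], [AsyncView FancyPool CachedIndex])
  take AsyncView:  [AsyncView SafeGraph object] + [FancyPool LocalRecord SimplePool LazyTask SafeGraph object] + [CachedIndex SimplePool LazyTask AbstractProxy SafeGraph object] + [AsyncView FancyPool CachedIndex]
  take FancyPool:  [SafeGraph object] + [FancyPool LocalRecord SimplePool LazyTask SafeGraph object] + [CachedIndex SimplePool LazyTask AbstractProxy SafeGraph object] + [FancyPool CachedIndex]
  take LocalRecord:  [SafeGraph object] + [LocalRecord SimplePool LazyTask SafeGraph object] + [CachedIndex SimplePool LazyTask AbstractProxy SafeGraph object] + [CachedIndex]
  take CachedIndex:  [SafeGraph object] + [SimplePool LazyTask SafeGraph object] + [CachedIndex SimplePool LazyTask AbstractProxy SafeGraph object] + [CachedIndex]
  take SimplePool:  [SafeGraph object] + [SimplePool LazyTask SafeGraph object] + [SimplePool LazyTask AbstractProxy SafeGraph object]
  take LazyTask:  [SafeGraph object] + [LazyTask SafeGraph object] + [LazyTask AbstractProxy SafeGraph object]
  take AbstractProxy:  [SafeGraph object] + [SafeGraph object] + [AbstractProxy SafeGraph object]
  take SafeGraph:  [SafeGraph object] + [SafeGraph object] + [SafeGraph object]
  take object:  [object] + [object] + [object]

LazyBlock -> AsyncView -> FancyPool -> LocalRecord -> CachedIndex -> SimplePool -> LazyTask -> AbstractProxy -> SafeGraph -> object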